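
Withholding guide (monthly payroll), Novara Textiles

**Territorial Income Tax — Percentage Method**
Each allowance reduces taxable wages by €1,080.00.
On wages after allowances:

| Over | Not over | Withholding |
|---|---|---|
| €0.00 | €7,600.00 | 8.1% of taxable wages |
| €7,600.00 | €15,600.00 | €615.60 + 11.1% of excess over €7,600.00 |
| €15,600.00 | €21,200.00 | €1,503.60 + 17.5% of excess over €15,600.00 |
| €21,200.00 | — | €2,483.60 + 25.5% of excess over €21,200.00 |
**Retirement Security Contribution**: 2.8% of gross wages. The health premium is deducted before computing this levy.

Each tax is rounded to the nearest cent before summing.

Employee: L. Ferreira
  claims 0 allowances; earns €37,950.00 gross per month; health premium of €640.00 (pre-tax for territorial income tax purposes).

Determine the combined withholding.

Territorial Income Tax: taxable = €37,950.00 − €640.00 = €37,310.00
  €2,483.60 + 25.5% × (€37,310.00 − €21,200.00) = €2,483.60 + 25.5% × €16,110.00 = €6,591.65
Retirement Security Contribution: 2.8% × €37,310.00 = €1,044.68
Total: €6,591.65 + €1,044.68 = €7,636.33

€7,636.33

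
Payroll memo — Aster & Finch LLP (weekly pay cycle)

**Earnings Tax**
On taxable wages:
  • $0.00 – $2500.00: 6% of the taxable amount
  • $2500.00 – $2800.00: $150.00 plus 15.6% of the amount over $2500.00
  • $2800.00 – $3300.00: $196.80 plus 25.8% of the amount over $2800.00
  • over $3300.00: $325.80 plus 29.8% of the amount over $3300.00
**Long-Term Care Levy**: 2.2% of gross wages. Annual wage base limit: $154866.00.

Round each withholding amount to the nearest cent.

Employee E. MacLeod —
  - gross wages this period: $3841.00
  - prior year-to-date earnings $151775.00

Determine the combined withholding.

$555.02

Earnings Tax: taxable = $3841.00
  $325.80 + 29.8% × ($3841.00 − $3300.00) = $325.80 + 29.8% × $541.00 = $487.02
Long-Term Care Levy: cap $154866.00 − YTD $151775.00 = $3091.00 subject; 2.2% × $3091.00 = $68.00
Total: $487.02 + $68.00 = $555.02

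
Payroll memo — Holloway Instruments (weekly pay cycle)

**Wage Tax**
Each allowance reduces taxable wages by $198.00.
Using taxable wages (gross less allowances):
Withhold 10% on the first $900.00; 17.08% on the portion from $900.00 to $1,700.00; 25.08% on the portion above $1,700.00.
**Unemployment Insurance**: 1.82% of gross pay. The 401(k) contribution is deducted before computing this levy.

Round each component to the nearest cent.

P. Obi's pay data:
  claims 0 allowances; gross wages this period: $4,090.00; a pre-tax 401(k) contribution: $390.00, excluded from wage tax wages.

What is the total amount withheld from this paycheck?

Wage Tax: taxable = $4,090.00 − $390.00 = $3,700.00
  $226.64 + 25.08% × ($3,700.00 − $1,700.00) = $226.64 + 25.08% × $2,000.00 = $728.24
Unemployment Insurance: 1.82% × $3,700.00 = $67.34
Total: $728.24 + $67.34 = $795.58

$795.58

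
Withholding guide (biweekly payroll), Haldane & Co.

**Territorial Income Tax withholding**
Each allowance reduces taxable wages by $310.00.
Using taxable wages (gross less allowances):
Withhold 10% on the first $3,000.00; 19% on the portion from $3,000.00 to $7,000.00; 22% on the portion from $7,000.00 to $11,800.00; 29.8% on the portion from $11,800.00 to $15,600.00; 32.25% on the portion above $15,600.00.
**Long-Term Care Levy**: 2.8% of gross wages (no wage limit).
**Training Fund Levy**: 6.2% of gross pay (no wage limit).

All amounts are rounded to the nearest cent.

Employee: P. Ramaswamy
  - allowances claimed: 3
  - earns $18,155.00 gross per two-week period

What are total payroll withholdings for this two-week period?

$5,406.41

Territorial Income Tax: taxable = $18,155.00 − 3×$310.00 = $17,225.00
  $3,248.40 + 32.25% × ($17,225.00 − $15,600.00) = $3,248.40 + 32.25% × $1,625.00 = $3,772.46
Long-Term Care Levy: 2.8% × $18,155.00 = $508.34
Training Fund Levy: 6.2% × $18,155.00 = $1,125.61
Total: $3,772.46 + $508.34 + $1,125.61 = $5,406.41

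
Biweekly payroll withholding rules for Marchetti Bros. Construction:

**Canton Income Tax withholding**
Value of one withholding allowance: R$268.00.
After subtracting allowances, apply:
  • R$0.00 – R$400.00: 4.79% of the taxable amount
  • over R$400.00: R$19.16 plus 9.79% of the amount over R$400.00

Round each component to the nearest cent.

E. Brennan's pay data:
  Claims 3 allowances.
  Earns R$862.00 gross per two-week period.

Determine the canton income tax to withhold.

Canton Income Tax: taxable = R$862.00 − 3×R$268.00 = R$58.00
  4.79% × R$58.00 = R$2.78

R$2.78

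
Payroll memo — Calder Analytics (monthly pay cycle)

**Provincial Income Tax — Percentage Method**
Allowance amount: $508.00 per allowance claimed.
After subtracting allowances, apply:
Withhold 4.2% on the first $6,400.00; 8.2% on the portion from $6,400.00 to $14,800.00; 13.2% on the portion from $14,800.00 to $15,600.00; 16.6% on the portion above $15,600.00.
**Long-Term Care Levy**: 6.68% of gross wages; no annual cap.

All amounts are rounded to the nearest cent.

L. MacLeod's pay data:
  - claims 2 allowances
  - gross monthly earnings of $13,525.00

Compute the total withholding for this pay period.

$1,673.21

Provincial Income Tax: taxable = $13,525.00 − 2×$508.00 = $12,509.00
  $268.80 + 8.2% × ($12,509.00 − $6,400.00) = $268.80 + 8.2% × $6,109.00 = $769.74
Long-Term Care Levy: 6.68% × $13,525.00 = $903.47
Total: $769.74 + $903.47 = $1,673.21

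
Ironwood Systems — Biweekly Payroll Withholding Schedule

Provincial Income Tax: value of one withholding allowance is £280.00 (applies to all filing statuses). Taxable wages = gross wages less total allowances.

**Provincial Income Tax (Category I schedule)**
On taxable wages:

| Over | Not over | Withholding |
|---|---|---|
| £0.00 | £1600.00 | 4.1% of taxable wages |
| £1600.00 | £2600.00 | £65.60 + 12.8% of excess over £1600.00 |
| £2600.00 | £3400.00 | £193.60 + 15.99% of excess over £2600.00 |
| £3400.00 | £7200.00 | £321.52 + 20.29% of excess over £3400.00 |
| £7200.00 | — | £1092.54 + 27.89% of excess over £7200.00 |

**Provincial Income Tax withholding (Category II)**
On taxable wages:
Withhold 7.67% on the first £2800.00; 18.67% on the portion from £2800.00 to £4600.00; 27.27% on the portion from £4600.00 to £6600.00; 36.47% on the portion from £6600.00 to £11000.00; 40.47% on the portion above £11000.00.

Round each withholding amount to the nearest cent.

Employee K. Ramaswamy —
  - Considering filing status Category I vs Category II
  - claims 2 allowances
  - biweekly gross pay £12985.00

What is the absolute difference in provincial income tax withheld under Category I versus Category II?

£727.81

Provincial Income Tax (Category I): taxable = £12985.00 − 2×£280.00 = £12425.00
  £1092.54 + 27.89% × (£12425.00 − £7200.00) = £1092.54 + 27.89% × £5225.00 = £2549.79
Provincial Income Tax (Category II): taxable = £12985.00 − 2×£280.00 = £12425.00
  £2700.90 + 40.47% × (£12425.00 − £11000.00) = £2700.90 + 40.47% × £1425.00 = £3277.60
Difference: |£2549.79 − £3277.60| = £727.81 (higher under Category II)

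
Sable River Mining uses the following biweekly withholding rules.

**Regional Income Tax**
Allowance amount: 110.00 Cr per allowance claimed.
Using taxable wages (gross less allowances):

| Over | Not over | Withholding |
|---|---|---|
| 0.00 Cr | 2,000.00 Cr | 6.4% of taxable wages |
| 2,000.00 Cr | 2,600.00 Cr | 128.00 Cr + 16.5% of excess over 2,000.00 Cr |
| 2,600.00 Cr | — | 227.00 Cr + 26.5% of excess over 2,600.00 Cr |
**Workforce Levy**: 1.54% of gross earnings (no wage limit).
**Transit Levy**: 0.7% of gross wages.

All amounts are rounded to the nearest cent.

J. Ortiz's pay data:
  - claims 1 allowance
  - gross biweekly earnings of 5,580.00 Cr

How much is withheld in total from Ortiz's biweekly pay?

1,112.54 Cr

Regional Income Tax: taxable = 5,580.00 Cr − 1×110.00 Cr = 5,470.00 Cr
  227.00 Cr + 26.5% × (5,470.00 Cr − 2,600.00 Cr) = 227.00 Cr + 26.5% × 2,870.00 Cr = 987.55 Cr
Workforce Levy: 1.54% × 5,580.00 Cr = 85.93 Cr
Transit Levy: 0.7% × 5,580.00 Cr = 39.06 Cr
Total: 987.55 Cr + 85.93 Cr + 39.06 Cr = 1,112.54 Cr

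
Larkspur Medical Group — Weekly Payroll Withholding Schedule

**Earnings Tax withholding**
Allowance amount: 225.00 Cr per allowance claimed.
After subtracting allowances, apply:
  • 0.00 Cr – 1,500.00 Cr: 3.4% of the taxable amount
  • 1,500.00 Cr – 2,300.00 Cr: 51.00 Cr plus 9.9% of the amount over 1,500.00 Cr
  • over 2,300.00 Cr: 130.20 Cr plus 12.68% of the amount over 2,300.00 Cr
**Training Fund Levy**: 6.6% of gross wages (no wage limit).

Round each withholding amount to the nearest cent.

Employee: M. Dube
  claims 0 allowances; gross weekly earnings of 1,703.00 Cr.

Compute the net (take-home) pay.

1,519.50 Cr

Earnings Tax: taxable = 1,703.00 Cr
  51.00 Cr + 9.9% × (1,703.00 Cr − 1,500.00 Cr) = 51.00 Cr + 9.9% × 203.00 Cr = 71.10 Cr
Training Fund Levy: 6.6% × 1,703.00 Cr = 112.40 Cr
Total withheld: 71.10 Cr + 112.40 Cr = 183.50 Cr
Net pay: 1,703.00 Cr − 183.50 Cr = 1,519.50 Cr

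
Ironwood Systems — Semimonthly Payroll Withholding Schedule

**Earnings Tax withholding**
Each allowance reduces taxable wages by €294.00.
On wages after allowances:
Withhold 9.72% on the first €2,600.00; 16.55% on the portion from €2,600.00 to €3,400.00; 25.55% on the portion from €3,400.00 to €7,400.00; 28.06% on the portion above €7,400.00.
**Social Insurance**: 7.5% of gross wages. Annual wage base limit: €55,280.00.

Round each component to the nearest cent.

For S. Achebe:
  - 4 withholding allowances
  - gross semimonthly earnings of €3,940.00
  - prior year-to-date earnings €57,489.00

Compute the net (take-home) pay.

Earnings Tax: taxable = €3,940.00 − 4×€294.00 = €2,764.00
  €252.72 + 16.55% × (€2,764.00 − €2,600.00) = €252.72 + 16.55% × €164.00 = €279.86
Social Insurance: YTD €57,489.00 ≥ cap €55,280.00 → €0.00
Total withheld: €279.86 + €0.00 = €279.86
Net pay: €3,940.00 − €279.86 = €3,660.14

€3,660.14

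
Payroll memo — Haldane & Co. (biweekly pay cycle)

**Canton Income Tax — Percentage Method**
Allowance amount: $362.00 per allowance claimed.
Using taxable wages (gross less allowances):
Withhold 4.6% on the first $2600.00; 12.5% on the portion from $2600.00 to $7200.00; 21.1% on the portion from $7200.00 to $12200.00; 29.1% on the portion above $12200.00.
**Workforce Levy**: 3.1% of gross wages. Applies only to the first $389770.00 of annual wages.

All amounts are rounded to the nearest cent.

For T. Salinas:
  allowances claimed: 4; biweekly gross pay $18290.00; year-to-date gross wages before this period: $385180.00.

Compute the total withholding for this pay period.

$3242.71

Canton Income Tax: taxable = $18290.00 − 4×$362.00 = $16842.00
  $1749.60 + 29.1% × ($16842.00 − $12200.00) = $1749.60 + 29.1% × $4642.00 = $3100.42
Workforce Levy: cap $389770.00 − YTD $385180.00 = $4590.00 subject; 3.1% × $4590.00 = $142.29
Total: $3100.42 + $142.29 = $3242.71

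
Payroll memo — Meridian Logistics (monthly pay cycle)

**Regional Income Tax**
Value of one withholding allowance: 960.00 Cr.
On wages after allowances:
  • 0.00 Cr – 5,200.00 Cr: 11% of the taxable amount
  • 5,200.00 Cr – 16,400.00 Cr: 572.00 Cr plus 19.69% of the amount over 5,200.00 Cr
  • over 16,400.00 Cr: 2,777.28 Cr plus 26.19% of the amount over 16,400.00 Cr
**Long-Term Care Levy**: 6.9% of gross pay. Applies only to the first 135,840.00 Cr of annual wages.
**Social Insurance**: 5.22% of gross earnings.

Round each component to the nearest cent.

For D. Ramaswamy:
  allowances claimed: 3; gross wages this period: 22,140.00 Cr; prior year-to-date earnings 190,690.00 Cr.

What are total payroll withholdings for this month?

Regional Income Tax: taxable = 22,140.00 Cr − 3×960.00 Cr = 19,260.00 Cr
  2,777.28 Cr + 26.19% × (19,260.00 Cr − 16,400.00 Cr) = 2,777.28 Cr + 26.19% × 2,860.00 Cr = 3,526.31 Cr
Long-Term Care Levy: YTD 190,690.00 Cr ≥ cap 135,840.00 Cr → 0.00 Cr
Social Insurance: 5.22% × 22,140.00 Cr = 1,155.71 Cr
Total: 3,526.31 Cr + 0.00 Cr + 1,155.71 Cr = 4,682.02 Cr

4,682.02 Cr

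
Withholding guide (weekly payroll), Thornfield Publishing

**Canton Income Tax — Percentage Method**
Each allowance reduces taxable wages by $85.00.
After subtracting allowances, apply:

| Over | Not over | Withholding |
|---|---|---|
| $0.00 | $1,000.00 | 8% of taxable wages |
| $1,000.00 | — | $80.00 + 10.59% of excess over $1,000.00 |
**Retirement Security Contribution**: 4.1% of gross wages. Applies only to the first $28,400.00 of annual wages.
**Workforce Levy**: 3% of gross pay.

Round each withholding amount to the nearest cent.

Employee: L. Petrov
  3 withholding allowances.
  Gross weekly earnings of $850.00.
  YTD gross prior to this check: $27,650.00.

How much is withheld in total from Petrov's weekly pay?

Canton Income Tax: taxable = $850.00 − 3×$85.00 = $595.00
  8% × $595.00 = $47.60
Retirement Security Contribution: cap $28,400.00 − YTD $27,650.00 = $750.00 subject; 4.1% × $750.00 = $30.75
Workforce Levy: 3% × $850.00 = $25.50
Total: $47.60 + $30.75 + $25.50 = $103.85

$103.85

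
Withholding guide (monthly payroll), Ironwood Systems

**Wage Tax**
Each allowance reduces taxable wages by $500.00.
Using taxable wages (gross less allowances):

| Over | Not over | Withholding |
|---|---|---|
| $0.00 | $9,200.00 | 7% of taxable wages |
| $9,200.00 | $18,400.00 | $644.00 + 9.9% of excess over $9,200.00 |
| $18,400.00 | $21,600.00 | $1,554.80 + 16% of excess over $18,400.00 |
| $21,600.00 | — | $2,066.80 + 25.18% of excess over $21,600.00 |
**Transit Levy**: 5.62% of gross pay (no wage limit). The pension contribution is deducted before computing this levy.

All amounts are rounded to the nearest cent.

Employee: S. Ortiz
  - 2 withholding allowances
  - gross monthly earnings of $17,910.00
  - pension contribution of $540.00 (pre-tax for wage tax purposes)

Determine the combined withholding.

$2,330.02

Wage Tax: taxable = $17,910.00 − $540.00 − 2×$500.00 = $16,370.00
  $644.00 + 9.9% × ($16,370.00 − $9,200.00) = $644.00 + 9.9% × $7,170.00 = $1,353.83
Transit Levy: 5.62% × $17,370.00 = $976.19
Total: $1,353.83 + $976.19 = $2,330.02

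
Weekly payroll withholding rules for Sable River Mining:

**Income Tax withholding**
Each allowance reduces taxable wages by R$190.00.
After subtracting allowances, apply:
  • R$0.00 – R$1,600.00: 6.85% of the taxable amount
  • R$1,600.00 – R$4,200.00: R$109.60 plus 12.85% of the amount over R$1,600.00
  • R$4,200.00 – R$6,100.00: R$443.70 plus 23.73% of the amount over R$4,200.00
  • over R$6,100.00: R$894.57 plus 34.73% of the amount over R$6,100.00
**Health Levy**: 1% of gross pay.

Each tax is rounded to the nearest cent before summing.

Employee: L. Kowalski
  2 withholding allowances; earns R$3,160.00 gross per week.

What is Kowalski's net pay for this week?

Income Tax: taxable = R$3,160.00 − 2×R$190.00 = R$2,780.00
  R$109.60 + 12.85% × (R$2,780.00 − R$1,600.00) = R$109.60 + 12.85% × R$1,180.00 = R$261.23
Health Levy: 1% × R$3,160.00 = R$31.60
Total withheld: R$261.23 + R$31.60 = R$292.83
Net pay: R$3,160.00 − R$292.83 = R$2,867.17

R$2,867.17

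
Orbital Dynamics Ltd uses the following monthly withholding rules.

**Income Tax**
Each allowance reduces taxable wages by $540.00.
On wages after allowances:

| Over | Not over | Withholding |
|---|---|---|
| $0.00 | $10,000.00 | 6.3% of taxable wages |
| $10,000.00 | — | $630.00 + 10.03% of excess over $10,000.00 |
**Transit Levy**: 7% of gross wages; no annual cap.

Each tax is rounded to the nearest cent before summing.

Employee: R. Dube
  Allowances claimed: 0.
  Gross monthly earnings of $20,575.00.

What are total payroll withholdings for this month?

$3,130.92

Income Tax: taxable = $20,575.00
  $630.00 + 10.03% × ($20,575.00 − $10,000.00) = $630.00 + 10.03% × $10,575.00 = $1,690.67
Transit Levy: 7% × $20,575.00 = $1,440.25
Total: $1,690.67 + $1,440.25 = $3,130.92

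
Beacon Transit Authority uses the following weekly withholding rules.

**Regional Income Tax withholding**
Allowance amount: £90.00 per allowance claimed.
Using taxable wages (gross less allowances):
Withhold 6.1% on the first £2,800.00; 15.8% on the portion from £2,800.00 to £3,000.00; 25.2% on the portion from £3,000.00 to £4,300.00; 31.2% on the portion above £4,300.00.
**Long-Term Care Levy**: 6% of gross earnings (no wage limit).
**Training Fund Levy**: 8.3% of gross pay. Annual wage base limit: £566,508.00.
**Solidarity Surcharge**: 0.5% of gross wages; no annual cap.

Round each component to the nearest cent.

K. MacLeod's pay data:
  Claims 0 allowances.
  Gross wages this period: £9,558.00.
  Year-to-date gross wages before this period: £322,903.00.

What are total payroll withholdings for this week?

£3,585.08

Regional Income Tax: taxable = £9,558.00
  £530.00 + 31.2% × (£9,558.00 − £4,300.00) = £530.00 + 31.2% × £5,258.00 = £2,170.50
Long-Term Care Levy: 6% × £9,558.00 = £573.48
Training Fund Levy: 8.3% × £9,558.00 = £793.31
Solidarity Surcharge: 0.5% × £9,558.00 = £47.79
Total: £2,170.50 + £573.48 + £793.31 + £47.79 = £3,585.08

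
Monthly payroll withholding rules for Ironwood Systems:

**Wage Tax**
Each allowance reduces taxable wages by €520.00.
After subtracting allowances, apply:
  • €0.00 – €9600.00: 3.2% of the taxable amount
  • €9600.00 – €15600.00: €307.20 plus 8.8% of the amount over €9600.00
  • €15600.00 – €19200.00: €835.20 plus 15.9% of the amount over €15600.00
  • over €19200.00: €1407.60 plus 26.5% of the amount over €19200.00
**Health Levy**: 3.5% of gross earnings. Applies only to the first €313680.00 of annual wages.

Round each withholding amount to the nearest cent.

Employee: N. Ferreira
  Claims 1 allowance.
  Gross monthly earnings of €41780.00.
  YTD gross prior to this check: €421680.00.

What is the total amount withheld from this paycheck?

Wage Tax: taxable = €41780.00 − 1×€520.00 = €41260.00
  €1407.60 + 26.5% × (€41260.00 − €19200.00) = €1407.60 + 26.5% × €22060.00 = €7253.50
Health Levy: YTD €421680.00 ≥ cap €313680.00 → €0.00
Total: €7253.50 + €0.00 = €7253.50

€7253.50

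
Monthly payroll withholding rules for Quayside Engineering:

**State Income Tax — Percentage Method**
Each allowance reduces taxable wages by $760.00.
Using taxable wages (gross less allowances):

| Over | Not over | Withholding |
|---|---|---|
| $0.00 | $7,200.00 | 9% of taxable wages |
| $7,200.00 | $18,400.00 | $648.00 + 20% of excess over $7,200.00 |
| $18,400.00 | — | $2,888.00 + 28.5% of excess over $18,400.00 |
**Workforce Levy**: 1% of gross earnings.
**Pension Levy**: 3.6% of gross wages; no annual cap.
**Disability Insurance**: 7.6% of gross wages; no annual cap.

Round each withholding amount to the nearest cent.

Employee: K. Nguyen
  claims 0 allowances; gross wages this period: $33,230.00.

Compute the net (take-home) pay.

$22,061.39

State Income Tax: taxable = $33,230.00
  $2,888.00 + 28.5% × ($33,230.00 − $18,400.00) = $2,888.00 + 28.5% × $14,830.00 = $7,114.55
Workforce Levy: 1% × $33,230.00 = $332.30
Pension Levy: 3.6% × $33,230.00 = $1,196.28
Disability Insurance: 7.6% × $33,230.00 = $2,525.48
Total withheld: $7,114.55 + $332.30 + $1,196.28 + $2,525.48 = $11,168.61
Net pay: $33,230.00 − $11,168.61 = $22,061.39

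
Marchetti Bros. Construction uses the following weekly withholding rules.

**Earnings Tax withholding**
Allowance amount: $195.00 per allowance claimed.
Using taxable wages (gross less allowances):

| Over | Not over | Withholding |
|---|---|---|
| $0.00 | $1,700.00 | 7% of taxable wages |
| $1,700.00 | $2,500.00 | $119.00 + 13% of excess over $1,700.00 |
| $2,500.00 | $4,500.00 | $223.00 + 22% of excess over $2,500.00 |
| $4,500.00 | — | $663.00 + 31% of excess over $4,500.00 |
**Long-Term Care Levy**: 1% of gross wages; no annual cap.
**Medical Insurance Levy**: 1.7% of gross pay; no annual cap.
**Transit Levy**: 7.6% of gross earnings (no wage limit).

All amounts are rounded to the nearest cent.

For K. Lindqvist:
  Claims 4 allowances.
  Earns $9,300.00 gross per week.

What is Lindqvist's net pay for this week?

Earnings Tax: taxable = $9,300.00 − 4×$195.00 = $8,520.00
  $663.00 + 31% × ($8,520.00 − $4,500.00) = $663.00 + 31% × $4,020.00 = $1,909.20
Long-Term Care Levy: 1% × $9,300.00 = $93.00
Medical Insurance Levy: 1.7% × $9,300.00 = $158.10
Transit Levy: 7.6% × $9,300.00 = $706.80
Total withheld: $1,909.20 + $93.00 + $158.10 + $706.80 = $2,867.10
Net pay: $9,300.00 − $2,867.10 = $6,432.90

$6,432.90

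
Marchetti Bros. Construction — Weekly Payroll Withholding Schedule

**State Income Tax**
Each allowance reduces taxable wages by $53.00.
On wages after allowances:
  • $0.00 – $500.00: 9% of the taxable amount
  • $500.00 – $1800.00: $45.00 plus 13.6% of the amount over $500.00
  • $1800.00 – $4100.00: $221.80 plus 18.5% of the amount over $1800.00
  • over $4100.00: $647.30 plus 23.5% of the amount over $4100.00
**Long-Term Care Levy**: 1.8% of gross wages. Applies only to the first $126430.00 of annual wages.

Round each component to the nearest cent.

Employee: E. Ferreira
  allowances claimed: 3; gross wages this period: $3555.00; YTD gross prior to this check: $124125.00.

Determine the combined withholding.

$558.55

State Income Tax: taxable = $3555.00 − 3×$53.00 = $3396.00
  $221.80 + 18.5% × ($3396.00 − $1800.00) = $221.80 + 18.5% × $1596.00 = $517.06
Long-Term Care Levy: cap $126430.00 − YTD $124125.00 = $2305.00 subject; 1.8% × $2305.00 = $41.49
Total: $517.06 + $41.49 = $558.55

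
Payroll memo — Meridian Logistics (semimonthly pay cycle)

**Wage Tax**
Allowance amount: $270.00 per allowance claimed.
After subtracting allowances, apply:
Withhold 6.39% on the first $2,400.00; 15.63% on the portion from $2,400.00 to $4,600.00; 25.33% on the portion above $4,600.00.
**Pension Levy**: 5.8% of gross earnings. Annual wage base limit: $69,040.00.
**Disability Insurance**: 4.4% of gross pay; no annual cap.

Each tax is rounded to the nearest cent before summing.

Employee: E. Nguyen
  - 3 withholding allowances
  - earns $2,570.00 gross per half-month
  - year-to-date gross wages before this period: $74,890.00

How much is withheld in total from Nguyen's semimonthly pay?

Wage Tax: taxable = $2,570.00 − 3×$270.00 = $1,760.00
  6.39% × $1,760.00 = $112.46
Pension Levy: YTD $74,890.00 ≥ cap $69,040.00 → $0.00
Disability Insurance: 4.4% × $2,570.00 = $113.08
Total: $112.46 + $0.00 + $113.08 = $225.54

$225.54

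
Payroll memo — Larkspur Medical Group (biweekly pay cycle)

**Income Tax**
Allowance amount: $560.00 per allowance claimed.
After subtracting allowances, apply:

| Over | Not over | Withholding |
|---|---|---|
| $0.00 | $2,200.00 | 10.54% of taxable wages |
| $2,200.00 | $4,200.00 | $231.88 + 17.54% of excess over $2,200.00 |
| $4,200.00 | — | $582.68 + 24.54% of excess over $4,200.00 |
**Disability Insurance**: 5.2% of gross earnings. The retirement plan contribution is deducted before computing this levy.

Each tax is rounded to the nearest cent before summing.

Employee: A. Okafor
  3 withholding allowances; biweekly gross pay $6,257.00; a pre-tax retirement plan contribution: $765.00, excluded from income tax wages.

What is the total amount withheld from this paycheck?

$800.20

Income Tax: taxable = $6,257.00 − $765.00 − 3×$560.00 = $3,812.00
  $231.88 + 17.54% × ($3,812.00 − $2,200.00) = $231.88 + 17.54% × $1,612.00 = $514.62
Disability Insurance: 5.2% × $5,492.00 = $285.58
Total: $514.62 + $285.58 = $800.20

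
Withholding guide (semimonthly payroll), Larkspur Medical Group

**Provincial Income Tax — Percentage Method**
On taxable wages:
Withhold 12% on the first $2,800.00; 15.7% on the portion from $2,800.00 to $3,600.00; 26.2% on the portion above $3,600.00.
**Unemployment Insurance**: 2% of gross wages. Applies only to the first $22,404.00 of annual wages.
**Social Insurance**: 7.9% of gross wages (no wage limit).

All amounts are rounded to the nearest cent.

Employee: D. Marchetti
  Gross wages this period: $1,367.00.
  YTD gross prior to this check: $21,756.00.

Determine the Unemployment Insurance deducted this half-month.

Unemployment Insurance: cap $22,404.00 − YTD $21,756.00 = $648.00 subject; 2% × $648.00 = $12.96

$12.96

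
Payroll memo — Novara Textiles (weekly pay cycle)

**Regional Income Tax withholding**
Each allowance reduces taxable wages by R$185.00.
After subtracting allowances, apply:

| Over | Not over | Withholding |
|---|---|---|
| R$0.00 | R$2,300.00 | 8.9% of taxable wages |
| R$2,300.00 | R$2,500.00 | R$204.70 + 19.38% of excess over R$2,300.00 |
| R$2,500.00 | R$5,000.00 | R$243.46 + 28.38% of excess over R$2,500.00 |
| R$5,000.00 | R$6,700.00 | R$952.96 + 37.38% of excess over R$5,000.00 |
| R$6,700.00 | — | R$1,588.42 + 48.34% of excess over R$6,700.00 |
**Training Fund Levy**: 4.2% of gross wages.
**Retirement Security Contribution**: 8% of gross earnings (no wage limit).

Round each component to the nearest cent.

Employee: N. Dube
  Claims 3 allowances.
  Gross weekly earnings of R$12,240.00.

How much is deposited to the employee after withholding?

Regional Income Tax: taxable = R$12,240.00 − 3×R$185.00 = R$11,685.00
  R$1,588.42 + 48.34% × (R$11,685.00 − R$6,700.00) = R$1,588.42 + 48.34% × R$4,985.00 = R$3,998.17
Training Fund Levy: 4.2% × R$12,240.00 = R$514.08
Retirement Security Contribution: 8% × R$12,240.00 = R$979.20
Total withheld: R$3,998.17 + R$514.08 + R$979.20 = R$5,491.45
Net pay: R$12,240.00 − R$5,491.45 = R$6,748.55

R$6,748.55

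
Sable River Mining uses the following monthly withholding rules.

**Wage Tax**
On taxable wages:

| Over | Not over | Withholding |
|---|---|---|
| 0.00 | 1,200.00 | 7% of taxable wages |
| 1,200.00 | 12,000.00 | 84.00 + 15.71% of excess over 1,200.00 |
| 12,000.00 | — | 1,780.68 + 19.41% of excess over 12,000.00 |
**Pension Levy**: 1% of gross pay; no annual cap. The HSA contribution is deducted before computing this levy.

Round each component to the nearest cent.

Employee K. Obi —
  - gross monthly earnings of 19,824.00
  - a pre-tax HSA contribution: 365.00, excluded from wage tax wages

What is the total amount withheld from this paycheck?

Wage Tax: taxable = 19,824.00 − 365.00 = 19,459.00
  1,780.68 + 19.41% × (19,459.00 − 12,000.00) = 1,780.68 + 19.41% × 7,459.00 = 3,228.47
Pension Levy: 1% × 19,459.00 = 194.59
Total: 3,228.47 + 194.59 = 3,423.06

3,423.06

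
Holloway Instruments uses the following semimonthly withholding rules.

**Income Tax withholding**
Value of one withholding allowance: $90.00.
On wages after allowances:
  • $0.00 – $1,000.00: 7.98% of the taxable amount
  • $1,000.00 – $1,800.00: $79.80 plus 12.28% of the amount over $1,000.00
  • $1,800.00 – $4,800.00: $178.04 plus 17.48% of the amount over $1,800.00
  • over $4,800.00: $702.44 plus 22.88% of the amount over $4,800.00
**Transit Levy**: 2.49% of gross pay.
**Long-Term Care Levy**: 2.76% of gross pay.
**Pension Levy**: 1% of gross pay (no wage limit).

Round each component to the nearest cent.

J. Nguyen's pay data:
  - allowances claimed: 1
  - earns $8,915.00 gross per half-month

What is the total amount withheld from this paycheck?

Income Tax: taxable = $8,915.00 − 1×$90.00 = $8,825.00
  $702.44 + 22.88% × ($8,825.00 − $4,800.00) = $702.44 + 22.88% × $4,025.00 = $1,623.36
Transit Levy: 2.49% × $8,915.00 = $221.98
Long-Term Care Levy: 2.76% × $8,915.00 = $246.05
Pension Levy: 1% × $8,915.00 = $89.15
Total: $1,623.36 + $221.98 + $246.05 + $89.15 = $2,180.54

$2,180.54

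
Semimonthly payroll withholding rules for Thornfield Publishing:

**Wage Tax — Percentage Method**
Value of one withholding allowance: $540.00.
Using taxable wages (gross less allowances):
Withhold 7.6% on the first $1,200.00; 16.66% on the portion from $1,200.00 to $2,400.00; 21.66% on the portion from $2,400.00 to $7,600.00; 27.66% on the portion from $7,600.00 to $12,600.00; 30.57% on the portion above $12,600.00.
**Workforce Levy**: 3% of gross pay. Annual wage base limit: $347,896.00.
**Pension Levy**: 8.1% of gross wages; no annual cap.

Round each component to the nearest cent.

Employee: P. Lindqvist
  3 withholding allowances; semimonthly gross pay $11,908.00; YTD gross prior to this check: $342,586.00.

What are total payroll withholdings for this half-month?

$3,284.79

Wage Tax: taxable = $11,908.00 − 3×$540.00 = $10,288.00
  $1,417.44 + 27.66% × ($10,288.00 − $7,600.00) = $1,417.44 + 27.66% × $2,688.00 = $2,160.94
Workforce Levy: cap $347,896.00 − YTD $342,586.00 = $5,310.00 subject; 3% × $5,310.00 = $159.30
Pension Levy: 8.1% × $11,908.00 = $964.55
Total: $2,160.94 + $159.30 + $964.55 = $3,284.79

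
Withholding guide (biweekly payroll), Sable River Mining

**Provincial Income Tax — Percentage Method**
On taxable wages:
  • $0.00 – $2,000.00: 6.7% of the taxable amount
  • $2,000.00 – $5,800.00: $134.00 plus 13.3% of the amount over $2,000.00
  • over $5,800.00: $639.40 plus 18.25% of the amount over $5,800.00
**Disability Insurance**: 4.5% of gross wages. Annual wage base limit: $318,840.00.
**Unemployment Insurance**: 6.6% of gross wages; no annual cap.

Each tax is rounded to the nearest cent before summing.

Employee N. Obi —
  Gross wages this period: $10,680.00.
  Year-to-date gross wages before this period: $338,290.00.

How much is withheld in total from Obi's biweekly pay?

Provincial Income Tax: taxable = $10,680.00
  $639.40 + 18.25% × ($10,680.00 − $5,800.00) = $639.40 + 18.25% × $4,880.00 = $1,530.00
Disability Insurance: YTD $338,290.00 ≥ cap $318,840.00 → $0.00
Unemployment Insurance: 6.6% × $10,680.00 = $704.88
Total: $1,530.00 + $0.00 + $704.88 = $2,234.88

$2,234.88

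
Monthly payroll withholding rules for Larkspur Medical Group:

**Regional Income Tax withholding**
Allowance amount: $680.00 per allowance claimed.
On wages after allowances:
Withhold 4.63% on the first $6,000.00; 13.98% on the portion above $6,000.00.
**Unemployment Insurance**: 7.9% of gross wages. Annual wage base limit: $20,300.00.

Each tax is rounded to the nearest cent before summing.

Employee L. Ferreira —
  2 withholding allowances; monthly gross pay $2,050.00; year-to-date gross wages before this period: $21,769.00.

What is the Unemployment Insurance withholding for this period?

$0.00

Unemployment Insurance: YTD $21,769.00 ≥ cap $20,300.00 → $0.00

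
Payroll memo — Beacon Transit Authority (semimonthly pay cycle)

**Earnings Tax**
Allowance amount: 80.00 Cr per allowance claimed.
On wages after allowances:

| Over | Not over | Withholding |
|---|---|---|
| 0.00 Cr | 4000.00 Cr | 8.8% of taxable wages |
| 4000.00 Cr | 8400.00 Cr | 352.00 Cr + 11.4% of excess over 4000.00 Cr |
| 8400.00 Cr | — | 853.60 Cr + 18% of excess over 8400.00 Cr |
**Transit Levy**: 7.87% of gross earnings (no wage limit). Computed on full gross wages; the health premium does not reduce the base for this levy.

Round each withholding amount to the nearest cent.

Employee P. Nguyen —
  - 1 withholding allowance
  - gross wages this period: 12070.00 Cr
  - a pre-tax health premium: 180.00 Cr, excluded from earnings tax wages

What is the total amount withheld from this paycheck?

2417.31 Cr

Earnings Tax: taxable = 12070.00 Cr − 180.00 Cr − 1×80.00 Cr = 11810.00 Cr
  853.60 Cr + 18% × (11810.00 Cr − 8400.00 Cr) = 853.60 Cr + 18% × 3410.00 Cr = 1467.40 Cr
Transit Levy: 7.87% × 12070.00 Cr = 949.91 Cr
Total: 1467.40 Cr + 949.91 Cr = 2417.31 Cr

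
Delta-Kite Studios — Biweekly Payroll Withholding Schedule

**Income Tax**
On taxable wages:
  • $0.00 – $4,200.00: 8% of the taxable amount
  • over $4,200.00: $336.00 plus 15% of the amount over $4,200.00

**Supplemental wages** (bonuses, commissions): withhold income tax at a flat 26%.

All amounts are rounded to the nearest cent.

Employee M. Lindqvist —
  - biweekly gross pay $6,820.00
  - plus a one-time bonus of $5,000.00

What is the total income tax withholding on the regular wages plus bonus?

Income Tax: taxable = $6,820.00
  $336.00 + 15% × ($6,820.00 − $4,200.00) = $336.00 + 15% × $2,620.00 = $729.00
Supplemental (26% flat on bonus): 26% × $5,000.00 = $1,300.00
Total income tax: $729.00 + $1,300.00 = $2,029.00

$2,029.00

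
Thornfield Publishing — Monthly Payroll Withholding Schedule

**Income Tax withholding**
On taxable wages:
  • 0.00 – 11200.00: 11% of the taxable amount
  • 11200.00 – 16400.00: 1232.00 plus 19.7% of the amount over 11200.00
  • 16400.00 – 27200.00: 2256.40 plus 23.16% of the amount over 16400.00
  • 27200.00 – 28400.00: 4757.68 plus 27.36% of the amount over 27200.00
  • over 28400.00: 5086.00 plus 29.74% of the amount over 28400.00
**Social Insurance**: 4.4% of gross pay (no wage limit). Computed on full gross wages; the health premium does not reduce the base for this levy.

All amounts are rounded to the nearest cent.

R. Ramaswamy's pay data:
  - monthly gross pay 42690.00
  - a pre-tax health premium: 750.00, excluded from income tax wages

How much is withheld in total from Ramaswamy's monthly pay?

10991.16

Income Tax: taxable = 42690.00 − 750.00 = 41940.00
  5086.00 + 29.74% × (41940.00 − 28400.00) = 5086.00 + 29.74% × 13540.00 = 9112.80
Social Insurance: 4.4% × 42690.00 = 1878.36
Total: 9112.80 + 1878.36 = 10991.16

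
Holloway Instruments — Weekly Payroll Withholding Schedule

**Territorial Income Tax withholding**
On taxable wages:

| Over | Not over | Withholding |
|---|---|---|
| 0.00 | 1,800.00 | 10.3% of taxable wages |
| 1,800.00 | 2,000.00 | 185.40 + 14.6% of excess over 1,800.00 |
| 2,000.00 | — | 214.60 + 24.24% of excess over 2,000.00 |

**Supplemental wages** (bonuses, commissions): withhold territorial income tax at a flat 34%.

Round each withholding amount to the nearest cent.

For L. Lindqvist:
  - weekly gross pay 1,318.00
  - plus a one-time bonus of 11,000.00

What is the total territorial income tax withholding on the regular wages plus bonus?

Territorial Income Tax: taxable = 1,318.00
  10.3% × 1,318.00 = 135.75
Supplemental (34% flat on bonus): 34% × 11,000.00 = 3,740.00
Total territorial income tax: 135.75 + 3,740.00 = 3,875.75

3,875.75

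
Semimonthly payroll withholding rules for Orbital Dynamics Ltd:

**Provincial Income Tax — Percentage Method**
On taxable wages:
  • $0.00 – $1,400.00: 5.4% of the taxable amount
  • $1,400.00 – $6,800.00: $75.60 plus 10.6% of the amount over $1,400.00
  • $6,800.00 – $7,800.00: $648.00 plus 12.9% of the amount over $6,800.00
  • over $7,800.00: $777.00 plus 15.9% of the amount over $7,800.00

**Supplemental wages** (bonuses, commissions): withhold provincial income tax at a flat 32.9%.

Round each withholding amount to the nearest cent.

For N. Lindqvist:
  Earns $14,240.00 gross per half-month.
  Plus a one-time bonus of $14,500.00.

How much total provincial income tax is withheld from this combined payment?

Provincial Income Tax: taxable = $14,240.00
  $777.00 + 15.9% × ($14,240.00 − $7,800.00) = $777.00 + 15.9% × $6,440.00 = $1,800.96
Supplemental (32.9% flat on bonus): 32.9% × $14,500.00 = $4,770.50
Total provincial income tax: $1,800.96 + $4,770.50 = $6,571.46

$6,571.46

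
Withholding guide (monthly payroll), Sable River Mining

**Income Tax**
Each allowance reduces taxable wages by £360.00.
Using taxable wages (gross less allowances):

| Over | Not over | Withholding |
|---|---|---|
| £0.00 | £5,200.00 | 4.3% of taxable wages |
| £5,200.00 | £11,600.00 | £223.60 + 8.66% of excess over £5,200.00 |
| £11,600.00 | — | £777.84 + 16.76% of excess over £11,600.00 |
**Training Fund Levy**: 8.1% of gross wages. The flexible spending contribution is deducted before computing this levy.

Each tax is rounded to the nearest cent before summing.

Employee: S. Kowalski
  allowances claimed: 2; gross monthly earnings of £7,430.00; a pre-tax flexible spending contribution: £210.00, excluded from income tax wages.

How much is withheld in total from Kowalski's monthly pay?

£921.00

Income Tax: taxable = £7,430.00 − £210.00 − 2×£360.00 = £6,500.00
  £223.60 + 8.66% × (£6,500.00 − £5,200.00) = £223.60 + 8.66% × £1,300.00 = £336.18
Training Fund Levy: 8.1% × £7,220.00 = £584.82
Total: £336.18 + £584.82 = £921.00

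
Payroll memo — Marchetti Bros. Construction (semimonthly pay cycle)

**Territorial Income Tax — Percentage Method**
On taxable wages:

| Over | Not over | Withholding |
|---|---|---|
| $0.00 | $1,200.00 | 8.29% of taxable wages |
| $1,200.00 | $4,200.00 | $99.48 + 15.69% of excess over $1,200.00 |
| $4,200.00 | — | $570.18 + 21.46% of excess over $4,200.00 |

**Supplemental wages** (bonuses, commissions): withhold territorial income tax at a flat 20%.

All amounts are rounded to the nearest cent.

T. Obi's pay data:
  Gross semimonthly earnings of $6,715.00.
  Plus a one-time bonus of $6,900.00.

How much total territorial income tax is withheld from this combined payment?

Territorial Income Tax: taxable = $6,715.00
  $570.18 + 21.46% × ($6,715.00 − $4,200.00) = $570.18 + 21.46% × $2,515.00 = $1,109.90
Supplemental (20% flat on bonus): 20% × $6,900.00 = $1,380.00
Total territorial income tax: $1,109.90 + $1,380.00 = $2,489.90

$2,489.90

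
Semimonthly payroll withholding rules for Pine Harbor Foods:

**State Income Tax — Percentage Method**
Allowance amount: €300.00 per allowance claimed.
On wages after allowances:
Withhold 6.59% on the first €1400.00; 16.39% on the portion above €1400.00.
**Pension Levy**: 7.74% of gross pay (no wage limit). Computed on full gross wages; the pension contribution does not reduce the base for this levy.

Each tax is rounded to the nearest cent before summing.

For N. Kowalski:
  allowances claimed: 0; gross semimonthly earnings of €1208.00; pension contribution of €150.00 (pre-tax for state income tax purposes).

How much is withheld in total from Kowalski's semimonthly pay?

€163.22

State Income Tax: taxable = €1208.00 − €150.00 = €1058.00
  6.59% × €1058.00 = €69.72
Pension Levy: 7.74% × €1208.00 = €93.50
Total: €69.72 + €93.50 = €163.22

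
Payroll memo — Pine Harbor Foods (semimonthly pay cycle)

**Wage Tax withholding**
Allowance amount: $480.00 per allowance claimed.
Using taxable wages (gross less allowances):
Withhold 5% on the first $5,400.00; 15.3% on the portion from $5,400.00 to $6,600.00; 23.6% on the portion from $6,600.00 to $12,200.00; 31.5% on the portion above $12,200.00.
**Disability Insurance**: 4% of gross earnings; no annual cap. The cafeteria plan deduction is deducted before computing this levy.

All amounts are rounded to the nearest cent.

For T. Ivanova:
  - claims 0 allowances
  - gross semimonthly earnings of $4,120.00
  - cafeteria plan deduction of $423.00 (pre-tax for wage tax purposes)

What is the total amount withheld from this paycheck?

Wage Tax: taxable = $4,120.00 − $423.00 = $3,697.00
  5% × $3,697.00 = $184.85
Disability Insurance: 4% × $3,697.00 = $147.88
Total: $184.85 + $147.88 = $332.73

$332.73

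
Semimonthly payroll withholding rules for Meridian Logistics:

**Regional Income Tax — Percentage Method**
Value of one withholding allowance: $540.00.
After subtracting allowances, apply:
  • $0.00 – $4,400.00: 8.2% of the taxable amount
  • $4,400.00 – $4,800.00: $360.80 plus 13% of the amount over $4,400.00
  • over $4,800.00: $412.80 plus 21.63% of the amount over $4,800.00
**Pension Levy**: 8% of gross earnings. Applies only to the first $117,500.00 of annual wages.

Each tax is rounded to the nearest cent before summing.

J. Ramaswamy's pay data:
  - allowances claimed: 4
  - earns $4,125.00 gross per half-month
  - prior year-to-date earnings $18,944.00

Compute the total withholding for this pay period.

Regional Income Tax: taxable = $4,125.00 − 4×$540.00 = $1,965.00
  8.2% × $1,965.00 = $161.13
Pension Levy: 8% × $4,125.00 = $330.00
Total: $161.13 + $330.00 = $491.13

$491.13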